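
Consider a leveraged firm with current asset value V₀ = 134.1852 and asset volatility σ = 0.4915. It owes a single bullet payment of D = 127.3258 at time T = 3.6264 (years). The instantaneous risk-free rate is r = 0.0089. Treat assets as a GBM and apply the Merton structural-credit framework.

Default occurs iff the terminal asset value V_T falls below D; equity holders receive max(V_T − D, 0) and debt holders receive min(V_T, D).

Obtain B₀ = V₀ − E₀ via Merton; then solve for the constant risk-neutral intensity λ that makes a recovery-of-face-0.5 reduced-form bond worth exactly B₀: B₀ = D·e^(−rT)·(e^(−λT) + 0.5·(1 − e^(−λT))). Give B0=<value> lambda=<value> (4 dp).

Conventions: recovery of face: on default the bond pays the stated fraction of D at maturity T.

B0=82.1868 lambda=0.3030

Work the structural quantities from V₀ = 134.1852 against face 127.3258:
d₁ = [ln(V₀/D) + (r + σ²/2)T] / (σ√T)
   = [ln(134.1852/127.3258) + (0.0089 + 0.5·0.4915²)·3.6264] / (0.4915·√3.6264)
   = [0.052472 + 0.470294] / 0.935969 = 0.558529
d₂ = d₁ − σ√T = 0.558529 − 0.935969 = -0.377440
N(d₁) = 0.711758,  N(d₂) = 0.352923,  e^(−rT) = 0.968240
E₀ = V₀·N(d₁) − D·e^(−rT)·N(d₂)
   = 134.1852·0.711758 − 127.3258·0.968240·0.352923 = 51.998350
B₀ = V₀ − E₀ = 134.1852 − 51.998350 = 82.186850
e^(−λT) = (B₀·e^(rT)/D − 0.5)/(1 − 0.5) = (82.1868·1.032801/127.3258 − 0.5)/0.5 = 0.33331416
λ = −ln(0.33331416)/3.6264 = 0.302964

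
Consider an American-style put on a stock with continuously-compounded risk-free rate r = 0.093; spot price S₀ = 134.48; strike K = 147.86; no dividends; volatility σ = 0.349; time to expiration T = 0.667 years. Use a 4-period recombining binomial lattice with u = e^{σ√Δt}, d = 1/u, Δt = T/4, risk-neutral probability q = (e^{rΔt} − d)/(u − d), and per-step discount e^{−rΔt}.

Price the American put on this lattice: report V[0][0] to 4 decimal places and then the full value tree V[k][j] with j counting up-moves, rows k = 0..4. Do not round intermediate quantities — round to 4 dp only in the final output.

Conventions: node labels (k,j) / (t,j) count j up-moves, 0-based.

Δt=0.16675  u=1.15317  d=0.86718  q=0.51908  discount=0.98461
step 4 (expiry): payoffs max(K−S,0) = 71.8125 46.7320 13.3800 0.0000 0.0000
k=3: (k=3,j=0): S=87.6957, K−S=60.1643, hold=57.8890 ⇒ V=60.1643 exercise | (k=3,j=1): S=116.6177, K−S=31.2423, hold=28.9670 ⇒ V=31.2423 exercise | (k=3,j=2): S=155.0782, K−S=0.0000, hold=6.3357 ⇒ V=6.3357 continue | (k=3,j=3): S=206.2230, K−S=0.0000, hold=0.0000 ⇒ V=0.0000 continue
k=2: (k=2,j=0): S=101.1280, K−S=46.7320, hold=44.4567 ⇒ V=46.7320 exercise | (k=2,j=1): S=134.4800, K−S=13.3800, hold=18.0320 ⇒ V=18.0320 continue | (k=2,j=2): S=178.8315, K−S=0.0000, hold=3.0001 ⇒ V=3.0001 continue
k=1: (k=1,j=0): S=116.6177, K−S=31.2423, hold=31.3446 ⇒ V=31.3446 continue | (k=1,j=1): S=155.0782, K−S=0.0000, hold=10.0719 ⇒ V=10.0719 continue
k=0: (k=0,j=0): S=134.4800, K−S=13.3800, hold=19.9900 ⇒ V=19.9900 continue

price = 19.9900
tree:
19.9900
31.3446 10.0719
46.7320 18.0320 3.0001
60.1643 31.2423 6.3357 0.0000
71.8125 46.7320 13.3800 0.0000 0.0000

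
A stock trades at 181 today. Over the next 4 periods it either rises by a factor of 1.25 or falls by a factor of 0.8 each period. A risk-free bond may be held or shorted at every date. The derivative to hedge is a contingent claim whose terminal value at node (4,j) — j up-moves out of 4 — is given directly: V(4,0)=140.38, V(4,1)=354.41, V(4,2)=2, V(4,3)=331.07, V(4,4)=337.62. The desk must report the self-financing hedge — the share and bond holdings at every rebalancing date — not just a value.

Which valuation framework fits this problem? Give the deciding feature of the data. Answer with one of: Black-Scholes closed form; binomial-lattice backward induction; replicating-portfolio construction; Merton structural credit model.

framework: replicating-portfolio construction

Key observation: the deliverable is the dynamic trading strategy on the 4-step tree (spot 181, moves 1.25 and 0.8), so the valuation must go through the node-by-node replicating-portfolio solve.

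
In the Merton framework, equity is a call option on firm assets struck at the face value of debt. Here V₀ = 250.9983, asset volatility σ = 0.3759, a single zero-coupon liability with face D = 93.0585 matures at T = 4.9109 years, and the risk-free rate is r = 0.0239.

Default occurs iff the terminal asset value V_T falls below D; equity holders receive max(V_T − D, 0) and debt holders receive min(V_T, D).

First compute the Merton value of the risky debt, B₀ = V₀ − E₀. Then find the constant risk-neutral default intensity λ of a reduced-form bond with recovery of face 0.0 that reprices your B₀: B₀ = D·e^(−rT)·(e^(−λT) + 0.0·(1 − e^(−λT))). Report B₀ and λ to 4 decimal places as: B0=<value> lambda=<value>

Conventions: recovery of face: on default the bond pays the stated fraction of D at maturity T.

B0=77.9472 lambda=0.0122

With assets at 250.9983 and a single debt payment of 93.0585 at 4.9109 years:
d₁ = [ln(V₀/D) + (r + σ²/2)T] / (σ√T)
   = [ln(250.9983/93.0585) + (0.0239 + 0.5·0.3759²)·4.9109] / (0.3759·√4.9109)
   = [0.992218 + 0.464328] / 0.833015 = 1.748522
d₂ = d₁ − σ√T = 1.748522 − 0.833015 = 0.915507
N(d₁) = 0.959813,  N(d₂) = 0.820037,  e^(−rT) = 0.889256
E₀ = V₀·N(d₁) − D·e^(−rT)·N(d₂)
   = 250.9983·0.959813 − 93.0585·0.889256·0.820037 = 173.051098
B₀ = V₀ − E₀ = 250.9983 − 173.051098 = 77.947202
e^(−λT) = (B₀·e^(rT)/D − 0)/(1 − 0) = (77.9472·1.124536/93.0585 − 0)/1 = 0.94192828
λ = −ln(0.94192828)/4.9109 = 0.012182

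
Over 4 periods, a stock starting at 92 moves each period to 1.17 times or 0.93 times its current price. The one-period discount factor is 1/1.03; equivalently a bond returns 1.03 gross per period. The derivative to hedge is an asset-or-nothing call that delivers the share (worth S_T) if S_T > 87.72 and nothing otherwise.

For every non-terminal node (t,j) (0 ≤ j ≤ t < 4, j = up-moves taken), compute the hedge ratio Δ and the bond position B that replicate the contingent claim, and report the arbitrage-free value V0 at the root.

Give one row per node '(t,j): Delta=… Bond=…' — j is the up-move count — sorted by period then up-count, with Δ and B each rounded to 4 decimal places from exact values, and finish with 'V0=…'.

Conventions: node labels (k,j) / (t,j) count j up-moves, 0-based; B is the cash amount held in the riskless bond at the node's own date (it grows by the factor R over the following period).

(0,0): Delta=2.3802 Bond=-159.5114
(1,0): Delta=2.6546 Bond=-187.7678
(1,1): Delta=2.0750 Bond=-131.4374
(2,0): Delta=2.3073 Bond=-165.7721
(2,1): Delta=3.0410 Bond=-232.0810
(2,2): Delta=1.0000 Bond=0.0000
(3,0): Delta=0.0000 Bond=0.0000
(3,1): Delta=4.8750 Bond=-409.7887
(3,2): Delta=1.0000 Bond=0.0000
(3,3): Delta=1.0000 Bond=0.0000
V0=59.4708

No-arbitrage ⇒ martingale measure with p* = (R−d)/(u−d) = 0.4167.
At maturity the claim pays: V(4,0)=0.0000, V(4,1)=0.0000, V(4,2)=108.9245, V(4,3)=137.0340, V(4,4)=172.3976
(3,0): S=74.0008. Δ = (V_up−V_dn)/(S_up−S_dn) = (0.0000−0.0000)/(86.5810−68.8208) = 0.0000. V = [p*·0.0000 + (1−p*)·0.0000]/1.03 = 0.0000. B = V − Δ·S = 0.0000.
(3,1): S=93.0978. Δ = (V_up−V_dn)/(S_up−S_dn) = (108.9245−0.0000)/(108.9245−86.5810) = 4.8750. V = [p*·108.9245 + (1−p*)·0.0000]/1.03 = 44.0633. B = V − Δ·S = -409.7887.
(3,2): S=117.1231. Δ = (V_up−V_dn)/(S_up−S_dn) = (137.0340−108.9245)/(137.0340−108.9245) = 1.0000. V = [p*·137.0340 + (1−p*)·108.9245]/1.03 = 117.1231. B = V − Δ·S = 0.0000.
(3,3): S=147.3484. Δ = (V_up−V_dn)/(S_up−S_dn) = (172.3976−137.0340)/(172.3976−137.0340) = 1.0000. V = [p*·172.3976 + (1−p*)·137.0340]/1.03 = 147.3484. B = V − Δ·S = 0.0000.
(2,0): S=79.5708. Δ = (V_up−V_dn)/(S_up−S_dn) = (44.0633−0.0000)/(93.0978−74.0008) = 2.3073. V = [p*·44.0633 + (1−p*)·0.0000]/1.03 = 17.8250. B = V − Δ·S = -165.7721.
(2,1): S=100.1052. Δ = (V_up−V_dn)/(S_up−S_dn) = (117.1231−44.0633)/(117.1231−93.0978) = 3.0410. V = [p*·117.1231 + (1−p*)·44.0633]/1.03 = 72.3348. B = V − Δ·S = -232.0810.
(2,2): S=125.9388. Δ = (V_up−V_dn)/(S_up−S_dn) = (147.3484−117.1231)/(147.3484−117.1231) = 1.0000. V = [p*·147.3484 + (1−p*)·117.1231]/1.03 = 125.9388. B = V − Δ·S = 0.0000.
(1,0): S=85.5600. Δ = (V_up−V_dn)/(S_up−S_dn) = (72.3348−17.8250)/(100.1052−79.5708) = 2.6546. V = [p*·72.3348 + (1−p*)·17.8250]/1.03 = 39.3567. B = V − Δ·S = -187.7678.
(1,1): S=107.6400. Δ = (V_up−V_dn)/(S_up−S_dn) = (125.9388−72.3348)/(125.9388−100.1052) = 2.0750. V = [p*·125.9388 + (1−p*)·72.3348]/1.03 = 91.9124. B = V − Δ·S = -131.4374.
(0,0): S=92.0000. Δ = (V_up−V_dn)/(S_up−S_dn) = (91.9124−39.3567)/(107.6400−85.5600) = 2.3802. V = [p*·91.9124 + (1−p*)·39.3567]/1.03 = 59.4708. B = V − Δ·S = -159.5114.
As a check, the time-0 holding Δ(0,0)·S0 + B(0,0) comes to 59.4708 — exactly V0.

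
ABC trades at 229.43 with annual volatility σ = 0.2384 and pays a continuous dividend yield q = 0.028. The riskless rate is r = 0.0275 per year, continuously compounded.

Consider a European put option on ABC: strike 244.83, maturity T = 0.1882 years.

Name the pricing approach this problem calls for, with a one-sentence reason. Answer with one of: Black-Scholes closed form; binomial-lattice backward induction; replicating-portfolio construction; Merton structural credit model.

framework: Black-Scholes closed form

Key observation: with ABC following a GBM at constant σ and r, the European put struck at 244.83 prices in closed form — nothing here needs a stepwise model or a balance sheet.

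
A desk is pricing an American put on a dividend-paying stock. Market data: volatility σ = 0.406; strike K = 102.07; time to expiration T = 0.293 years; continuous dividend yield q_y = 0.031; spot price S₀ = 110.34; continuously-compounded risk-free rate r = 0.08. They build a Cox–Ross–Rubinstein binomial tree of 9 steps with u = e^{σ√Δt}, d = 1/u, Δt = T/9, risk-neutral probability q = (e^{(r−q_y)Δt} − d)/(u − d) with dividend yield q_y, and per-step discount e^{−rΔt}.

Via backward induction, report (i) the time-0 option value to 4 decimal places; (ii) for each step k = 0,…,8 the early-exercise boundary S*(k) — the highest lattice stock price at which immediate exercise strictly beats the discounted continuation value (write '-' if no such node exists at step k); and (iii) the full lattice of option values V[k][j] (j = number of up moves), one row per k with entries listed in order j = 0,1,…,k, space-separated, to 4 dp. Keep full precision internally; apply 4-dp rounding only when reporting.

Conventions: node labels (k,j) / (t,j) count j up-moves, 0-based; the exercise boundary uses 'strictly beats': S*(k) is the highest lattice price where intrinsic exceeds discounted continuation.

params: Δt=0.03256 u=1.07601 d=0.92936 q=0.49258 e^(-rΔt)=0.99740
t_9 payoffs: 45.0005 35.9957 25.5700 13.4993 0.0000 0.0000 0.0000 0.0000 0.0000 0.0000
t_8: node(8,0) S=61.4071 payoff=40.6629 vs cont=40.4594 → 40.6629 [stop]  node(8,1) S=71.0963 payoff=30.9737 vs cont=30.7799 → 30.9737 [stop]  node(8,2) S=82.3144 payoff=19.7556 vs cont=19.5732 → 19.7556 [stop]  node(8,3) S=95.3025 payoff=6.7675 vs cont=6.8320 → 6.8320 [wait]  node(8,4) S=110.3400 payoff=0.0000 vs cont=0.0000 → 0.0000 [wait]  node(8,5) S=127.7502 payoff=0.0000 vs cont=0.0000 → 0.0000 [wait]  node(8,6) S=147.9075 payoff=0.0000 vs cont=0.0000 → 0.0000 [wait]  node(8,7) S=171.2454 payoff=0.0000 vs cont=0.0000 → 0.0000 [wait]  node(8,8) S=198.2657 payoff=0.0000 vs cont=0.0000 → 0.0000 [wait]  ⇒ S*(8)=82.3144
t_7: node(7,0) S=66.0743 payoff=35.9957 vs cont=35.7969 → 35.9957 [stop]  node(7,1) S=76.5000 payoff=25.5700 vs cont=25.3817 → 25.5700 [stop]  node(7,2) S=88.5707 payoff=13.4993 vs cont=13.3549 → 13.4993 [stop]  node(7,3) S=102.5460 payoff=0.0000 vs cont=3.4577 → 3.4577 [wait]  node(7,4) S=118.7264 payoff=0.0000 vs cont=0.0000 → 0.0000 [wait]  node(7,5) S=137.4599 payoff=0.0000 vs cont=0.0000 → 0.0000 [wait]  node(7,6) S=159.1493 payoff=0.0000 vs cont=0.0000 → 0.0000 [wait]  node(7,7) S=184.2610 payoff=0.0000 vs cont=0.0000 → 0.0000 [wait]  ⇒ S*(7)=88.5707
t_6: node(6,0) S=71.0963 payoff=30.9737 vs cont=30.7799 → 30.9737 [stop]  node(6,1) S=82.3144 payoff=19.7556 vs cont=19.5732 → 19.7556 [stop]  node(6,2) S=95.3025 payoff=6.7675 vs cont=8.5307 → 8.5307 [wait]  node(6,3) S=110.3400 payoff=0.0000 vs cont=1.7499 → 1.7499 [wait]  node(6,4) S=127.7502 payoff=0.0000 vs cont=0.0000 → 0.0000 [wait]  node(6,5) S=147.9075 payoff=0.0000 vs cont=0.0000 → 0.0000 [wait]  node(6,6) S=171.2454 payoff=0.0000 vs cont=0.0000 → 0.0000 [wait]  ⇒ S*(6)=82.3144
t_5: node(5,0) S=76.5000 payoff=25.5700 vs cont=25.3817 → 25.5700 [stop]  node(5,1) S=88.5707 payoff=13.4993 vs cont=14.1895 → 14.1895 [wait]  node(5,2) S=102.5460 payoff=0.0000 vs cont=5.1771 → 5.1771 [wait]  node(5,3) S=118.7264 payoff=0.0000 vs cont=0.8856 → 0.8856 [wait]  node(5,4) S=137.4599 payoff=0.0000 vs cont=0.0000 → 0.0000 [wait]  node(5,5) S=159.1493 payoff=0.0000 vs cont=0.0000 → 0.0000 [wait]  ⇒ S*(5)=76.5000
t_4: node(4,0) S=82.3144 payoff=19.7556 vs cont=19.9122 → 19.9122 [wait]  node(4,1) S=95.3025 payoff=6.7675 vs cont=9.7248 → 9.7248 [wait]  node(4,2) S=110.3400 payoff=0.0000 vs cont=3.0553 → 3.0553 [wait]  node(4,3) S=127.7502 payoff=0.0000 vs cont=0.4482 → 0.4482 [wait]  node(4,4) S=147.9075 payoff=0.0000 vs cont=0.0000 → 0.0000 [wait]  ⇒ S*(4)=-
t_3: node(3,0) S=88.5707 payoff=13.4993 vs cont=14.8554 → 14.8554 [wait]  node(3,1) S=102.5460 payoff=0.0000 vs cont=6.4228 → 6.4228 [wait]  node(3,2) S=118.7264 payoff=0.0000 vs cont=1.7665 → 1.7665 [wait]  node(3,3) S=137.4599 payoff=0.0000 vs cont=0.2268 → 0.2268 [wait]  ⇒ S*(3)=-
t_2: node(2,0) S=95.3025 payoff=6.7675 vs cont=10.6738 → 10.6738 [wait]  node(2,1) S=110.3400 payoff=0.0000 vs cont=4.1184 → 4.1184 [wait]  node(2,2) S=127.7502 payoff=0.0000 vs cont=1.0055 → 1.0055 [wait]  ⇒ S*(2)=-
t_1: node(1,0) S=102.5460 payoff=0.0000 vs cont=7.4254 → 7.4254 [wait]  node(1,1) S=118.7264 payoff=0.0000 vs cont=2.5783 → 2.5783 [wait]  ⇒ S*(1)=-
t_0: node(0,0) S=110.3400 payoff=0.0000 vs cont=5.0247 → 5.0247 [wait]  ⇒ S*(0)=-

price = 5.0247
boundary = - - - - - 76.5000 82.3144 88.5707 82.3144
tree:
5.0247
7.4254 2.5783
10.6738 4.1184 1.0055
14.8554 6.4228 1.7665 0.2268
19.9122 9.7248 3.0553 0.4482 0.0000
25.5700 14.1895 5.1771 0.8856 0.0000 0.0000
30.9737 19.7556 8.5307 1.7499 0.0000 0.0000 0.0000
35.9957 25.5700 13.4993 3.4577 0.0000 0.0000 0.0000 0.0000
40.6629 30.9737 19.7556 6.8320 0.0000 0.0000 0.0000 0.0000 0.0000
45.0005 35.9957 25.5700 13.4993 0.0000 0.0000 0.0000 0.0000 0.0000 0.0000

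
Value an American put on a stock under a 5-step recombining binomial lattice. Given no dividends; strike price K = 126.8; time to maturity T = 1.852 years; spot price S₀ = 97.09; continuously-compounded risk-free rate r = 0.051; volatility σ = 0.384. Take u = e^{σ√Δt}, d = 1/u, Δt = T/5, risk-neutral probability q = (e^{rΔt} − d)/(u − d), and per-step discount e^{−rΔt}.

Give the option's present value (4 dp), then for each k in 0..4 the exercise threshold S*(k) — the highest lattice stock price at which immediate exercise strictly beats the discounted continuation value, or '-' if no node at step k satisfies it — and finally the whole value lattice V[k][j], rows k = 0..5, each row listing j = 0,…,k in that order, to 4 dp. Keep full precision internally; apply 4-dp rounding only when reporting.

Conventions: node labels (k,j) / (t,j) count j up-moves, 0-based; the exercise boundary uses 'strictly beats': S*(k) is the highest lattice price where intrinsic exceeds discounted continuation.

price = 35.2495
boundary = - 76.8560 60.8389 76.8560 97.0900
tree:
35.2495
49.9440 20.8685
65.9611 32.9889 8.6820
78.6402 49.9440 16.0915 1.0709
88.6769 65.9611 29.7100 2.1079 0.0000
96.6219 78.6402 49.9440 4.1490 0.0000 0.0000

params: Δt=0.37040 u=1.26327 d=0.79160 q=0.48227 e^(-rΔt)=0.98129
t_5 payoffs: 96.6219 78.6402 49.9440 4.1490 0.0000 0.0000
t_4: node(4,0) S=38.1231 payoff=88.6769 vs cont=86.3041 → 88.6769 [stop]  node(4,1) S=60.8389 payoff=65.9611 vs cont=63.5883 → 65.9611 [stop]  node(4,2) S=97.0900 payoff=29.7100 vs cont=27.3372 → 29.7100 [stop]  node(4,3) S=154.9414 payoff=0.0000 vs cont=2.1079 → 2.1079 [wait]  node(4,4) S=247.2638 payoff=0.0000 vs cont=0.0000 → 0.0000 [wait]  ⇒ S*(4)=97.0900
t_3: node(3,0) S=48.1598 payoff=78.6402 vs cont=76.2673 → 78.6402 [stop]  node(3,1) S=76.8560 payoff=49.9440 vs cont=47.5711 → 49.9440 [stop]  node(3,2) S=122.6510 payoff=4.1490 vs cont=16.0915 → 16.0915 [wait]  node(3,3) S=195.7330 payoff=0.0000 vs cont=1.0709 → 1.0709 [wait]  ⇒ S*(3)=76.8560
t_2: node(2,0) S=60.8389 payoff=65.9611 vs cont=63.5883 → 65.9611 [stop]  node(2,1) S=97.0900 payoff=29.7100 vs cont=32.9889 → 32.9889 [wait]  node(2,2) S=154.9414 payoff=0.0000 vs cont=8.6820 → 8.6820 [wait]  ⇒ S*(2)=60.8389
t_1: node(1,0) S=76.8560 payoff=49.9440 vs cont=49.1228 → 49.9440 [stop]  node(1,1) S=122.6510 payoff=4.1490 vs cont=20.8685 → 20.8685 [wait]  ⇒ S*(1)=76.8560
t_0: node(0,0) S=97.0900 payoff=29.7100 vs cont=35.2495 → 35.2495 [wait]  ⇒ S*(0)=-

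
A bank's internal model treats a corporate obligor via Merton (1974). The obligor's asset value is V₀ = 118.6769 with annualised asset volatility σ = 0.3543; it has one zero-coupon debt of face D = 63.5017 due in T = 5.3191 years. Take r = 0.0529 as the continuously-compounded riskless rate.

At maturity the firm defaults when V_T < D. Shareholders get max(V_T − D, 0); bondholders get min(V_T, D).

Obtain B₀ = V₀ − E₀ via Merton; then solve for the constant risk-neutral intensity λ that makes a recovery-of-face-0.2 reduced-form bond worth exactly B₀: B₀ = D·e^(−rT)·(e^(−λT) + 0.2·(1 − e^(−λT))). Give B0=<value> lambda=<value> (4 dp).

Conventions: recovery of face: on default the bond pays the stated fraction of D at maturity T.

With assets at 118.6769 and a single debt payment of 63.5017 at 5.3191 years:
d₁ = [ln(V₀/D) + (r + σ²/2)T] / (σ√T)
   = [ln(118.6769/63.5017) + (0.0529 + 0.5·0.3543²)·5.3191] / (0.3543·√5.3191)
   = [0.625338 + 0.615230] / 0.817128 = 1.518204
d₂ = d₁ − σ√T = 1.518204 − 0.817128 = 0.701076
N(d₁) = 0.935519,  N(d₂) = 0.758372,  e^(−rT) = 0.754741
E₀ = V₀·N(d₁) − D·e^(−rT)·N(d₂)
   = 118.6769·0.935519 − 63.5017·0.754741·0.758372 = 74.677672
B₀ = V₀ − E₀ = 118.6769 − 74.677672 = 43.999228
e^(−λT) = (B₀·e^(rT)/D − 0.2)/(1 − 0.2) = (43.9992·1.324958/63.5017 − 0.2)/0.8 = 0.89754940
λ = −ln(0.89754940)/5.3191 = 0.020321

B0=43.9992 lambda=0.0203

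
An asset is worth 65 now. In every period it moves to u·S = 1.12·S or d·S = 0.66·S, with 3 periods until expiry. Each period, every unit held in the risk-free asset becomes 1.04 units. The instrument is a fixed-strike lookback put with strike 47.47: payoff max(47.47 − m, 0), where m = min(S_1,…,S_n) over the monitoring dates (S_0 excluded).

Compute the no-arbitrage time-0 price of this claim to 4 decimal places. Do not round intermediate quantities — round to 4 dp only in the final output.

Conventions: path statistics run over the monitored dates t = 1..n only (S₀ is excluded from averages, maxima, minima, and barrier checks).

Risk-neutral up-probability p* = (R−d)/(u−d) = (1.04−0.66)/(1.12−0.66) = 0.8261; the claim prices as the p*-weighted sum of path payoffs discounted by R^3.
Enumerate all 2^3 = 8 price paths (U = up ×1.12, D = down ×0.66); each path with k up-moves has probability p*^k·(1−p*)^(3−k).
DDD: m=18.6872, payoff=28.7828, prob=0.005260
UDD: m=31.7117, payoff=15.7583, prob=0.024986
DUD: m=31.7117, payoff=15.7583, prob=0.024986
UUD: m=53.8138, payoff=0.0000, prob=0.118682
DDU: m=28.3140, payoff=19.1560, prob=0.024986
UDU: m=48.0480, payoff=0.0000, prob=0.118682
DUU: m=42.9000, payoff=4.5700, prob=0.118682
UUU: m=72.8000, payoff=0.0000, prob=0.563738
Price = Σ prob·payoff / R^3 = 1.959863 / 1.124864 = 1.7423

price = 1.7423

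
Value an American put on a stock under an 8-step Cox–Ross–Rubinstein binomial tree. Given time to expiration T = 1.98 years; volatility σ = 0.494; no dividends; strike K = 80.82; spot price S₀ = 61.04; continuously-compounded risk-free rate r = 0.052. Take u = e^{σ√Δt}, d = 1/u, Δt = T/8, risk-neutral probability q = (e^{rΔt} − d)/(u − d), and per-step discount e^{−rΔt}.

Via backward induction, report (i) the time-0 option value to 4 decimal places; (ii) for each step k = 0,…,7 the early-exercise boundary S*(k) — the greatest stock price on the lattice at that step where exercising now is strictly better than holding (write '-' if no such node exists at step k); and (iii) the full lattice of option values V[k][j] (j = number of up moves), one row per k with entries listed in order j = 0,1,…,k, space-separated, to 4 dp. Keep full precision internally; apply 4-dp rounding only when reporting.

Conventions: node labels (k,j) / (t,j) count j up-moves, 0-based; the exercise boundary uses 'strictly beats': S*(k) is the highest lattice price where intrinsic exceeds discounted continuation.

price = 26.9795
boundary = - - 37.3378 29.2022 37.3378 29.2022 37.3378 47.7399
tree:
26.9795
34.7578 18.7803
43.4822 25.6865 11.3562
51.6178 34.0260 16.8056 5.4018
57.9807 43.4822 24.0922 8.8888 1.5397
62.9572 51.6178 33.1889 14.2954 2.9149 0.0000
66.8494 57.9807 43.4822 22.2686 5.5186 0.0000 0.0000
69.8934 62.9572 51.6178 33.0801 10.4478 0.0000 0.0000 0.0000
72.2742 66.8494 57.9807 43.4822 19.7800 0.0000 0.0000 0.0000 0.0000

params: Δt=0.24750 u=1.27860 d=0.78211 q=0.46496 e^(-rΔt)=0.98721
t_8 payoffs: 72.2742 66.8494 57.9807 43.4822 19.7800 0.0000 0.0000 0.0000 0.0000
t_7: node(7,0) S=10.9266 payoff=69.8934 vs cont=68.8600 → 69.8934 [stop]  node(7,1) S=17.8628 payoff=62.9572 vs cont=61.9237 → 62.9572 [stop]  node(7,2) S=29.2022 payoff=51.6178 vs cont=50.5843 → 51.6178 [stop]  node(7,3) S=47.7399 payoff=33.0801 vs cont=32.0466 → 33.0801 [stop]  node(7,4) S=78.0454 payoff=2.7746 vs cont=10.4478 → 10.4478 [wait]  node(7,5) S=127.5891 payoff=0.0000 vs cont=0.0000 → 0.0000 [wait]  node(7,6) S=208.5834 payoff=0.0000 vs cont=0.0000 → 0.0000 [wait]  node(7,7) S=340.9932 payoff=0.0000 vs cont=0.0000 → 0.0000 [wait]  ⇒ S*(7)=47.7399
t_6: node(6,0) S=13.9706 payoff=66.8494 vs cont=65.8159 → 66.8494 [stop]  node(6,1) S=22.8393 payoff=57.9807 vs cont=56.9472 → 57.9807 [stop]  node(6,2) S=37.3378 payoff=43.4822 vs cont=42.4487 → 43.4822 [stop]  node(6,3) S=61.0400 payoff=19.7800 vs cont=22.2686 → 22.2686 [wait]  node(6,4) S=99.7885 payoff=0.0000 vs cont=5.5186 → 5.5186 [wait]  node(6,5) S=163.1348 payoff=0.0000 vs cont=0.0000 → 0.0000 [wait]  node(6,6) S=266.6937 payoff=0.0000 vs cont=0.0000 → 0.0000 [wait]  ⇒ S*(6)=37.3378
t_5: node(5,0) S=17.8628 payoff=62.9572 vs cont=61.9237 → 62.9572 [stop]  node(5,1) S=29.2022 payoff=51.6178 vs cont=50.5843 → 51.6178 [stop]  node(5,2) S=47.7399 payoff=33.0801 vs cont=33.1889 → 33.1889 [wait]  node(5,3) S=78.0454 payoff=2.7746 vs cont=14.2954 → 14.2954 [wait]  node(5,4) S=127.5891 payoff=0.0000 vs cont=2.9149 → 2.9149 [wait]  node(5,5) S=208.5834 payoff=0.0000 vs cont=0.0000 → 0.0000 [wait]  ⇒ S*(5)=29.2022
t_4: node(4,0) S=22.8393 payoff=57.9807 vs cont=56.9472 → 57.9807 [stop]  node(4,1) S=37.3378 payoff=43.4822 vs cont=42.4987 → 43.4822 [stop]  node(4,2) S=61.0400 payoff=19.7800 vs cont=24.0922 → 24.0922 [wait]  node(4,3) S=99.7885 payoff=0.0000 vs cont=8.8888 → 8.8888 [wait]  node(4,4) S=163.1348 payoff=0.0000 vs cont=1.5397 → 1.5397 [wait]  ⇒ S*(4)=37.3378
t_3: node(3,0) S=29.2022 payoff=51.6178 vs cont=50.5843 → 51.6178 [stop]  node(3,1) S=47.7399 payoff=33.0801 vs cont=34.0260 → 34.0260 [wait]  node(3,2) S=78.0454 payoff=2.7746 vs cont=16.8056 → 16.8056 [wait]  node(3,3) S=127.5891 payoff=0.0000 vs cont=5.4018 → 5.4018 [wait]  ⇒ S*(3)=29.2022
t_2: node(2,0) S=37.3378 payoff=43.4822 vs cont=42.8829 → 43.4822 [stop]  node(2,1) S=61.0400 payoff=19.7800 vs cont=25.6865 → 25.6865 [wait]  node(2,2) S=99.7885 payoff=0.0000 vs cont=11.3562 → 11.3562 [wait]  ⇒ S*(2)=37.3378
t_1: node(1,0) S=47.7399 payoff=33.0801 vs cont=34.7578 → 34.7578 [wait]  node(1,1) S=78.0454 payoff=2.7746 vs cont=18.7803 → 18.7803 [wait]  ⇒ S*(1)=-
t_0: node(0,0) S=61.0400 payoff=19.7800 vs cont=26.9795 → 26.9795 [wait]  ⇒ S*(0)=-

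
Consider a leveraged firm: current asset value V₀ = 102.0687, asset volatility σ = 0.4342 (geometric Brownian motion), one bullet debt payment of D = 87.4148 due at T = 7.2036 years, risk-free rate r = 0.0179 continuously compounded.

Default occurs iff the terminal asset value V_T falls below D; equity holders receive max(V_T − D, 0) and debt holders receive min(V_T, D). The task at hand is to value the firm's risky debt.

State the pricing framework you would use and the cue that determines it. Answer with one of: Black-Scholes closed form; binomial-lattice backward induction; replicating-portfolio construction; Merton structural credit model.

framework: Merton structural credit model

Key observation: the data describe a firm's assets (V₀ = 102.0687, GBM) and a single zero-coupon debt of face 87.4148, so credit quantities follow from equity-as-call in the structural model.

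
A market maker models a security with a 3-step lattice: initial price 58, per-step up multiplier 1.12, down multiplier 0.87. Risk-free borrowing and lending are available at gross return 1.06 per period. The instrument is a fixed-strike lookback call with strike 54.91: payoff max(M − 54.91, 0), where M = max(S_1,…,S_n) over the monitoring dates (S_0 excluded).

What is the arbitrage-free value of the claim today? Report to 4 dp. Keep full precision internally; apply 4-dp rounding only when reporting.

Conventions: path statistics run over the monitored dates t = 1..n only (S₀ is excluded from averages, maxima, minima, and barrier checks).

price = 14.4465

No-arbitrage gives p* = (R−d)/(u−d) = 0.7600: enumerate every path, weight its payoff by its p*-probability, and discount by R^3.
Enumerate all 2^3 = 8 price paths (U = up ×1.12, D = down ×0.87); each path with k up-moves has probability p*^k·(1−p*)^(3−k).
DDD: M=50.4600, payoff=0.0000, prob=0.013824
UDD: M=64.9600, payoff=10.0500, prob=0.043776
DUD: M=56.5152, payoff=1.6052, prob=0.043776
UUD: M=72.7552, payoff=17.8452, prob=0.138624
DDU: M=50.4600, payoff=0.0000, prob=0.043776
UDU: M=64.9600, payoff=10.0500, prob=0.138624
DUU: M=63.2970, payoff=8.3870, prob=0.138624
UUU: M=81.4858, payoff=26.5758, prob=0.438976
Price = Σ prob·payoff / R^3 = 17.205954 / 1.191016 = 14.4465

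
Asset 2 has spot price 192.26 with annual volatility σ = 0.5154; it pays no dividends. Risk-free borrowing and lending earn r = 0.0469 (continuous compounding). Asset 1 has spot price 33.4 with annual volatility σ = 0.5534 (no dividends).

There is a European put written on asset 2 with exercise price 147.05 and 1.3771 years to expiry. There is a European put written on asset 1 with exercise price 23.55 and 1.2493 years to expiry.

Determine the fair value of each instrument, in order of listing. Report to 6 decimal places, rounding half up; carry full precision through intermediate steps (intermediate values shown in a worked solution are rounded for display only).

[asset 2 put K=147.05]
σ√T = 0.5154·√1.3771 = 0.604821
d₁ = (ln(S/K) + (r+σ²/2)T) / (σ√T) = (ln(192.26/147.05) + (0.0469+0.5154²/2)·1.3771) / 0.604821 = (0.268076 + 0.247490) / 0.604821 = 0.852428
d₂ = d₁ − σ√T = 0.852428 − 0.604821 = 0.247606
e^{−rT} = 0.937455
N(−d₁) = 0.196988,  N(−d₂) = 0.402220
price = K·e^{−rT}·N(−d₂) − S·N(−d₁) = 55.447109 − 37.872994 = 17.574114
[asset 1 put K=23.55]
σ√T = 0.5534·√1.2493 = 0.618547
d₁ = (ln(S/K) + (r+σ²/2)T) / (σ√T) = (ln(33.4/23.55) + (0.0469+0.5534²/2)·1.2493) / 0.618547 = (0.349430 + 0.249892) / 0.618547 = 0.968920
d₂ = d₁ − σ√T = 0.968920 − 0.618547 = 0.350373
e^{−rT} = 0.943091
N(−d₁) = 0.166293,  N(−d₂) = 0.363029
price = K·e^{−rT}·N(−d₂) − S·N(−d₁) = 8.062809 − 5.554172 = 2.508637

price(asset 2 put K=147.05) = 17.574114
price(asset 1 put K=23.55) = 2.508637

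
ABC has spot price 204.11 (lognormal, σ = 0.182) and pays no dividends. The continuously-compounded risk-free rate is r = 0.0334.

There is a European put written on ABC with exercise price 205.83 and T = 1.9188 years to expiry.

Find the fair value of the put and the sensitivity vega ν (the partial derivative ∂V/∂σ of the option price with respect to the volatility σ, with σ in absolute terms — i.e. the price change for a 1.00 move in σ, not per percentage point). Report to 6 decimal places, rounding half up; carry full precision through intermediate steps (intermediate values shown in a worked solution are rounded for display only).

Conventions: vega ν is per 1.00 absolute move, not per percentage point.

price = 14.872564
ν = 106.205305

σ√T = 0.182·√1.9188 = 0.252108
d₁ = (ln(S/K) + (r+σ²/2)T) / (σ√T) = (ln(204.11/205.83) + (0.0334+0.182²/2)·1.9188) / 0.252108 = (-0.008392 + 0.095867) / 0.252108 = 0.346977
d₂ = d₁ − σ√T = 0.346977 − 0.252108 = 0.094869
e^{−rT} = 0.937923
N(−d₁) = 0.364304,  N(−d₂) = 0.462209
Put price V = K·e^{−rT}·N(−d₂) − S·N(−d₁) = 89.230726 − 74.358161 = 14.872564
φ(d₁) = (1/√(2π))·e^{−d₁²/2} = 0.375636
ν = S·φ(d₁)·√T = 106.205305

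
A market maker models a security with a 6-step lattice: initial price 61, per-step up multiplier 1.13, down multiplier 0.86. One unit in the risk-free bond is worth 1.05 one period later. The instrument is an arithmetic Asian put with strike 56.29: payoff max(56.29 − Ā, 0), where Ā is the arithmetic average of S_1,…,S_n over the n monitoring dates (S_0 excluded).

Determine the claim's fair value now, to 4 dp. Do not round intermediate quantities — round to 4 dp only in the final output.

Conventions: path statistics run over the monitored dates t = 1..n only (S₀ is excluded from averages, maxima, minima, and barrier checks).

With p* = (R−d)/(u−d) = 0.7037, sum probability × payoff across the paths and divide by R^6.
Enumerate all 2^6 = 64 price paths (U = up ×1.13, D = down ×0.86); each path with k up-moves has probability p*^k·(1−p*)^(6−k).
DDDDDD: Ā=37.1862, payoff=19.1038, prob=0.000677
UDDDDD: Ā=48.8609, payoff=7.4291, prob=0.001607
DUDDDD: Ā=46.1159, payoff=10.1741, prob=0.001607
UUDDDD: Ā=60.5942, payoff=0.0000, prob=0.003817
DDUDDD: Ā=43.7552, payoff=12.5348, prob=0.001607
UDUDDD: Ā=57.4923, payoff=0.0000, prob=0.003817
DUUDDD: Ā=54.7473, payoff=1.5427, prob=0.003817
UUUDDD: Ā=71.9355, payoff=0.0000, prob=0.009065
DDDUDD: Ā=41.7250, payoff=14.5650, prob=0.001607
UDDUDD: Ā=54.8247, payoff=1.4653, prob=0.003817
DUDUDD: Ā=52.0797, payoff=4.2103, prob=0.003817
UUDUDD: Ā=68.4304, payoff=0.0000, prob=0.009065
DDUUDD: Ā=49.7190, payoff=6.5710, prob=0.003817
UDUUDD: Ā=65.3285, payoff=0.0000, prob=0.009065
DUUUDD: Ā=62.5835, payoff=0.0000, prob=0.009065
UUUUDD: Ā=82.2318, payoff=0.0000, prob=0.021528
DDDDUD: Ā=39.9791, payoff=16.3109, prob=0.001607
UDDDUD: Ā=52.5306, payoff=3.7594, prob=0.003817
DUDDUD: Ā=49.7856, payoff=6.5044, prob=0.003817
UUDDUD: Ā=65.4160, payoff=0.0000, prob=0.009065
DDUDUD: Ā=47.4249, payoff=8.8651, prob=0.003817
UDUDUD: Ā=62.3141, payoff=0.0000, prob=0.009065
DUUDUD: Ā=59.5691, payoff=0.0000, prob=0.009065
UUUDUD: Ā=78.2711, payoff=0.0000, prob=0.021528
DDDUUD: Ā=45.3947, payoff=10.8953, prob=0.003817
UDDUUD: Ā=59.6465, payoff=0.0000, prob=0.009065
DUDUUD: Ā=56.9015, payoff=0.0000, prob=0.009065
UUDUUD: Ā=74.7660, payoff=0.0000, prob=0.021528
DDUUUD: Ā=54.5408, payoff=1.7492, prob=0.009065
UDUUUD: Ā=71.6641, payoff=0.0000, prob=0.021528
DUUUUD: Ā=68.9191, payoff=0.0000, prob=0.021528
UUUUUD: Ā=90.5565, payoff=0.0000, prob=0.051130
DDDDDU: Ā=38.4775, payoff=17.8125, prob=0.001607
UDDDDU: Ā=50.5577, payoff=5.7323, prob=0.003817
DUDDDU: Ā=47.8127, payoff=8.4773, prob=0.003817
UUDDDU: Ā=62.8236, payoff=0.0000, prob=0.009065
DDUDDU: Ā=45.4520, payoff=10.8380, prob=0.003817
UDUDDU: Ā=59.7218, payoff=0.0000, prob=0.009065
DUUDDU: Ā=56.9768, payoff=0.0000, prob=0.009065
UUUDDU: Ā=74.8648, payoff=0.0000, prob=0.021528
DDDUDU: Ā=43.4218, payoff=12.8682, prob=0.003817
UDDUDU: Ā=57.0542, payoff=0.0000, prob=0.009065
DUDUDU: Ā=54.3092, payoff=1.9808, prob=0.009065
UUDUDU: Ā=71.3597, payoff=0.0000, prob=0.021528
DDUUDU: Ā=51.9485, payoff=4.3415, prob=0.009065
UDUUDU: Ā=68.2579, payoff=0.0000, prob=0.021528
DUUUDU: Ā=65.5129, payoff=0.0000, prob=0.021528
UUUUDU: Ā=86.0809, payoff=0.0000, prob=0.051130
DDDDUU: Ā=41.6758, payoff=14.6142, prob=0.003817
UDDDUU: Ā=54.7601, payoff=1.5299, prob=0.009065
DUDDUU: Ā=52.0151, payoff=4.2749, prob=0.009065
UUDDUU: Ā=68.3454, payoff=0.0000, prob=0.021528
DDUDUU: Ā=49.6544, payoff=6.6356, prob=0.009065
UDUDUU: Ā=65.2435, payoff=0.0000, prob=0.021528
DUUDUU: Ā=62.4985, payoff=0.0000, prob=0.021528
UUUDUU: Ā=82.1201, payoff=0.0000, prob=0.051130
DDDUUU: Ā=47.6241, payoff=8.6659, prob=0.009065
UDDUUU: Ā=62.5759, payoff=0.0000, prob=0.021528
DUDUUU: Ā=59.8309, payoff=0.0000, prob=0.021528
UUDUUU: Ā=78.6150, payoff=0.0000, prob=0.051130
DDUUUU: Ā=57.4702, payoff=0.0000, prob=0.021528
UDUUUU: Ā=75.5132, payoff=0.0000, prob=0.051130
DUUUUU: Ā=72.7682, payoff=0.0000, prob=0.051130
UUUUUU: Ā=95.6140, payoff=0.0000, prob=0.121434
Price = Σ prob·payoff / R^6 = 0.771798 / 1.340096 = 0.5759

price = 0.5759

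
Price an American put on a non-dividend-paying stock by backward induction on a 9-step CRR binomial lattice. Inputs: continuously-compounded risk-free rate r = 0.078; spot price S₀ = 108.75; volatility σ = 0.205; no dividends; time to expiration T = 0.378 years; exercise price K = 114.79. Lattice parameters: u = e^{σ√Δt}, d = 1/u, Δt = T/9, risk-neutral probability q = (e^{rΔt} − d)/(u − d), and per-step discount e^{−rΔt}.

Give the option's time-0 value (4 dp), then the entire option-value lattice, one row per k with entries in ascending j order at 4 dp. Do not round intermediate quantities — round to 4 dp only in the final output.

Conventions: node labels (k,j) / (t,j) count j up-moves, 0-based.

price = 7.7150
tree:
7.7150
10.8537 4.9633
14.8044 7.3971 2.8231
18.9180 10.6642 4.5287 1.3193
22.8624 14.8044 7.0374 2.3190 0.4357
26.6445 18.9180 10.5142 3.9797 0.8521 0.0670
30.2710 22.8624 14.8044 6.6152 1.6534 0.1426 0.0000
33.7483 26.6445 18.9180 10.5142 3.1784 0.3034 0.0000 0.0000
37.0825 30.2710 22.8624 14.8044 6.0400 0.6456 0.0000 0.0000 0.0000
40.2796 33.7483 26.6445 18.9180 10.5142 1.3738 0.0000 0.0000 0.0000 0.0000

Δt=0.04200, u=1.04291, d=0.95886, q=0.52854, disc=e^(-rΔt)=0.99673
k=9 terminal: V=max(K-S,0) → 40.2796 33.7483 26.6445 18.9180 10.5142 1.3738 0.0000 0.0000 0.0000 0.0000
k=8: j=0 S=77.7075 intr=37.0825 cont=36.7071 V=37.0825[EX]; j=1 S=84.5190 intr=30.2710 cont=29.8955 V=30.2710[EX]; j=2 S=91.9276 intr=22.8624 cont=22.4869 V=22.8624[EX]; j=3 S=99.9856 intr=14.8044 cont=14.4289 V=14.8044[EX]; j=4 S=108.7500 intr=6.0400 cont=5.6646 V=6.0400[EX]; j=5 S=118.2826 intr=0.0000 cont=0.6456 V=0.6456[hold]; j=6 S=128.6508 intr=0.0000 cont=0.0000 V=0.0000[hold]; j=7 S=139.9278 intr=0.0000 cont=0.0000 V=0.0000[hold]; j=8 S=152.1933 intr=0.0000 cont=0.0000 V=0.0000[hold]
k=7: j=0 S=81.0417 intr=33.7483 cont=33.3728 V=33.7483[EX]; j=1 S=88.1455 intr=26.6445 cont=26.2690 V=26.6445[EX]; j=2 S=95.8720 intr=18.9180 cont=18.5425 V=18.9180[EX]; j=3 S=104.2758 intr=10.5142 cont=10.1388 V=10.5142[EX]; j=4 S=113.4162 intr=1.3738 cont=3.1784 V=3.1784[hold]; j=5 S=123.3578 intr=0.0000 cont=0.3034 V=0.3034[hold]; j=6 S=134.1709 intr=0.0000 cont=0.0000 V=0.0000[hold]; j=7 S=145.9318 intr=0.0000 cont=0.0000 V=0.0000[hold]
k=6: j=0 S=84.5190 intr=30.2710 cont=29.8955 V=30.2710[EX]; j=1 S=91.9276 intr=22.8624 cont=22.4869 V=22.8624[EX]; j=2 S=99.9856 intr=14.8044 cont=14.4289 V=14.8044[EX]; j=3 S=108.7500 intr=6.0400 cont=6.6152 V=6.6152[hold]; j=4 S=118.2826 intr=0.0000 cont=1.6534 V=1.6534[hold]; j=5 S=128.6508 intr=0.0000 cont=0.1426 V=0.1426[hold]; j=6 S=139.9278 intr=0.0000 cont=0.0000 V=0.0000[hold]
k=5: j=0 S=88.1455 intr=26.6445 cont=26.2690 V=26.6445[EX]; j=1 S=95.8720 intr=18.9180 cont=18.5425 V=18.9180[EX]; j=2 S=104.2758 intr=10.5142 cont=10.4418 V=10.5142[EX]; j=3 S=113.4162 intr=1.3738 cont=3.9797 V=3.9797[hold]; j=4 S=123.3578 intr=0.0000 cont=0.8521 V=0.8521[hold]; j=5 S=134.1709 intr=0.0000 cont=0.0670 V=0.0670[hold]
k=4: j=0 S=91.9276 intr=22.8624 cont=22.4869 V=22.8624[EX]; j=1 S=99.9856 intr=14.8044 cont=14.4289 V=14.8044[EX]; j=2 S=108.7500 intr=6.0400 cont=7.0374 V=7.0374[hold]; j=3 S=118.2826 intr=0.0000 cont=2.3190 V=2.3190[hold]; j=4 S=128.6508 intr=0.0000 cont=0.4357 V=0.4357[hold]
k=3: j=0 S=95.8720 intr=18.9180 cont=18.5425 V=18.9180[EX]; j=1 S=104.2758 intr=10.5142 cont=10.6642 V=10.6642[hold]; j=2 S=113.4162 intr=1.3738 cont=4.5287 V=4.5287[hold]; j=3 S=123.3578 intr=0.0000 cont=1.3193 V=1.3193[hold]
k=2: j=0 S=99.9856 intr=14.8044 cont=14.5079 V=14.8044[EX]; j=1 S=108.7500 intr=6.0400 cont=7.3971 V=7.3971[hold]; j=2 S=118.2826 intr=0.0000 cont=2.8231 V=2.8231[hold]
k=1: j=0 S=104.2758 intr=10.5142 cont=10.8537 V=10.8537[hold]; j=1 S=113.4162 intr=1.3738 cont=4.9633 V=4.9633[hold]
k=0: j=0 S=108.7500 intr=6.0400 cont=7.7150 V=7.7150[hold]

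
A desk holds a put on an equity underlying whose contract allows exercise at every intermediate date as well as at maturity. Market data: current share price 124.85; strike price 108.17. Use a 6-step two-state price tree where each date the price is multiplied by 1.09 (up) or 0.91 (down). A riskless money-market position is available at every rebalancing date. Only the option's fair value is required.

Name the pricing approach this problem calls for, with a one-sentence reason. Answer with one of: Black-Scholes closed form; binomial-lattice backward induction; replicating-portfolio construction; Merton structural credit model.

Key observation: the defining feature is the embedded early-exercise option across 6 discrete dates on the spot-124.85 tree; pricing the strike-108.17 put means working backward with an exercise test at every node.

framework: binomial-lattice backward induction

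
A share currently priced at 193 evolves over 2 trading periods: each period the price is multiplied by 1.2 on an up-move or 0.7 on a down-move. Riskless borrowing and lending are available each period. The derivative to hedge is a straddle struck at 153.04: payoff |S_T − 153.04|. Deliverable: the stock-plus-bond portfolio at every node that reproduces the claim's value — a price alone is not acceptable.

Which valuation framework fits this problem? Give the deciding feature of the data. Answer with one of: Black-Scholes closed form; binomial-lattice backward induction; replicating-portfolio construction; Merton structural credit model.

Key observation: the mandate to exhibit the hedge at every date and state singles out the replicating-portfolio construction on the 2-period tree with factors 1.2 and 0.7 from 193.

framework: replicating-portfolio construction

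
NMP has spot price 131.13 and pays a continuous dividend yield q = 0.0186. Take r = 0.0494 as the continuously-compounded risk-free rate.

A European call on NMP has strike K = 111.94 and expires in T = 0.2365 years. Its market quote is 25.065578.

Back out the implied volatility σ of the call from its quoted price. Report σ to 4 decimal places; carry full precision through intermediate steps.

At σ = 0.5457 the Black–Scholes value reproduces the quote:
σ√T = 0.5457·√0.2365 = 0.265381
d₁ = (ln(S/K) + (r−q+σ²/2)T) / (σ√T) = (ln(131.13/111.94) + (0.0494−0.0186+0.5457²/2)·0.2365) / 0.265381 = (0.158226 + 0.042498) / 0.265381 = 0.756362
d₂ = d₁ − σ√T = 0.756362 − 0.265381 = 0.490981
e^{−rT} = 0.988385
e^{−qT} = 0.995611
N(d₁) = 0.775284,  N(d₂) = 0.688280
V = S·e^{−qT}·N(d₁) − K·e^{−rT}·N(d₂) = 101.216742 − 76.151164 = 25.065578 (the observed quote) — the price is monotone increasing in volatility, hence this σ is the only solution

sigma = 0.5457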